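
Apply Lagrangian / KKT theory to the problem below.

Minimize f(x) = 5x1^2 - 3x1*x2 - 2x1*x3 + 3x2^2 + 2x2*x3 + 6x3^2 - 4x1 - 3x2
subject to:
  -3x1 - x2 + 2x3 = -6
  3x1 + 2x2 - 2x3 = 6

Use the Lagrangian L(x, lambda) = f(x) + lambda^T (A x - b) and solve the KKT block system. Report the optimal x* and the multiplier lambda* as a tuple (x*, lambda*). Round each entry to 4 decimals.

Form the Lagrangian:
  L(x, lambda) = (1/2) x^T Q x + c^T x + lambda^T (A x - b)
Stationarity (grad_x L = 0): Q x + c + A^T lambda = 0.
Primal feasibility: A x = b.

This gives the KKT block system:
  [ Q   A^T ] [ x     ]   [-c ]
  [ A    0  ] [ lambda ] = [ b ]

Solving the linear system:
  x*      = (1.6774, 0, -0.4839)
  lambda* = (18.1613, 13.5806)
  f(x*)   = 10.3871

x* = (1.6774, 0, -0.4839), lambda* = (18.1613, 13.5806)


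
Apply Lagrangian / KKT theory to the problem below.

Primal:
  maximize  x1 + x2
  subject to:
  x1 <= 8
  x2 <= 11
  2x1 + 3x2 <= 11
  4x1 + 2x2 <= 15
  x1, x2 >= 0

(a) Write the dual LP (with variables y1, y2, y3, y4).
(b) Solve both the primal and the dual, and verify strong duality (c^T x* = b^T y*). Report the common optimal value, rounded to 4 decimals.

The standard primal-dual pair for 'max c^T x s.t. A x <= b, x >= 0' is:
  Dual:  min b^T y  s.t.  A^T y >= c,  y >= 0.

So the dual LP is:
  minimize  8y1 + 11y2 + 11y3 + 15y4
  subject to:
    y1 + 2y3 + 4y4 >= 1
    y2 + 3y3 + 2y4 >= 1
    y1, y2, y3, y4 >= 0

Solving the primal: x* = (2.875, 1.75).
  primal value c^T x* = 4.625.
Solving the dual: y* = (0, 0, 0.25, 0.125).
  dual value b^T y* = 4.625.
Strong duality: c^T x* = b^T y*. Confirmed.

4.625


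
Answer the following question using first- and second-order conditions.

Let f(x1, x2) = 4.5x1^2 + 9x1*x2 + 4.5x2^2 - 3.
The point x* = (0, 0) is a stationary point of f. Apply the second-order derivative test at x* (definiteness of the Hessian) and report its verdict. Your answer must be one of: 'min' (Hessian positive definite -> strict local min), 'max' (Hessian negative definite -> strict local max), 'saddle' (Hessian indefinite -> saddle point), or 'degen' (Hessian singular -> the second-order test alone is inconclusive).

Compute the Hessian H = grad^2 f:
  H = [[9, 9], [9, 9]]
Verify stationarity: grad f(x*) = H x* + g = (0, 0).
Eigenvalues of H: 0, 18.
H has a zero eigenvalue (singular; positive semidefinite but not definite), so H is neither positive definite, negative definite, nor indefinite. The second-order test alone is inconclusive -> degen.
(Indeed, f is constant along the null direction of H through x*, so x* is not a strict local extremum.)

degen


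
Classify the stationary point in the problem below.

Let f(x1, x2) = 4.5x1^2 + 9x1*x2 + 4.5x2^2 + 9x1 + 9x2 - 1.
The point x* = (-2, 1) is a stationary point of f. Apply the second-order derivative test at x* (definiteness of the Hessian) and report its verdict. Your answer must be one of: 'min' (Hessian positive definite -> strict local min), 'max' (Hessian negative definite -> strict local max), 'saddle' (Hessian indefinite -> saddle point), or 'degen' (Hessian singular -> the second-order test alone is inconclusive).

Compute the Hessian H = grad^2 f:
  H = [[9, 9], [9, 9]]
Verify stationarity: grad f(x*) = H x* + g = (0, 0).
Eigenvalues of H: 0, 18.
H has a zero eigenvalue (singular; positive semidefinite but not definite), so H is neither positive definite, negative definite, nor indefinite. The second-order test alone is inconclusive -> degen.
(Indeed, f is constant along the null direction of H through x*, so x* is not a strict local extremum.)

degen


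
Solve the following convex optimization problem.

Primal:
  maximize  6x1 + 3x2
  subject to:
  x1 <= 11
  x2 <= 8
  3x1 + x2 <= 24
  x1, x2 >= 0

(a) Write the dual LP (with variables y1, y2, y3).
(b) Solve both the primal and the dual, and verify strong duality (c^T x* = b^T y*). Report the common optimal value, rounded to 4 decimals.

The standard primal-dual pair for 'max c^T x s.t. A x <= b, x >= 0' is:
  Dual:  min b^T y  s.t.  A^T y >= c,  y >= 0.

So the dual LP is:
  minimize  11y1 + 8y2 + 24y3
  subject to:
    y1 + 3y3 >= 6
    y2 + y3 >= 3
    y1, y2, y3 >= 0

Solving the primal: x* = (5.3333, 8).
  primal value c^T x* = 56.
Solving the dual: y* = (0, 1, 2).
  dual value b^T y* = 56.
Strong duality: c^T x* = b^T y*. Confirmed.

56


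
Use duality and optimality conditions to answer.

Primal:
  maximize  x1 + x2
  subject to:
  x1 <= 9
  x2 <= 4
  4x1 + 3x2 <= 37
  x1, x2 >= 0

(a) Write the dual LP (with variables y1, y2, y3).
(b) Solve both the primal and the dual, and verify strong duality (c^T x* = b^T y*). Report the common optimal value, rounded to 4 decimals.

The standard primal-dual pair for 'max c^T x s.t. A x <= b, x >= 0' is:
  Dual:  min b^T y  s.t.  A^T y >= c,  y >= 0.

So the dual LP is:
  minimize  9y1 + 4y2 + 37y3
  subject to:
    y1 + 4y3 >= 1
    y2 + 3y3 >= 1
    y1, y2, y3 >= 0

Solving the primal: x* = (6.25, 4).
  primal value c^T x* = 10.25.
Solving the dual: y* = (0, 0.25, 0.25).
  dual value b^T y* = 10.25.
Strong duality: c^T x* = b^T y*. Confirmed.

10.25


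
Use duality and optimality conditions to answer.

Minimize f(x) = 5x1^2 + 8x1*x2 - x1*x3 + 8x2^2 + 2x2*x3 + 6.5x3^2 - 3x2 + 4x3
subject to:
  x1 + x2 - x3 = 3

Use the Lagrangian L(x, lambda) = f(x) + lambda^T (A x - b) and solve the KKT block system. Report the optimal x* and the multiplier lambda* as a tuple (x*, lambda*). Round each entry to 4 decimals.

Form the Lagrangian:
  L(x, lambda) = (1/2) x^T Q x + c^T x + lambda^T (A x - b)
Stationarity (grad_x L = 0): Q x + c + A^T lambda = 0.
Primal feasibility: A x = b.

This gives the KKT block system:
  [ Q   A^T ] [ x     ]   [-c ]
  [ A    0  ] [ lambda ] = [ b ]

Solving the linear system:
  x*      = (0.4211, 1.0526, -1.5263)
  lambda* = (-14.1579)
  f(x*)   = 16.6053

x* = (0.4211, 1.0526, -1.5263), lambda* = (-14.1579)


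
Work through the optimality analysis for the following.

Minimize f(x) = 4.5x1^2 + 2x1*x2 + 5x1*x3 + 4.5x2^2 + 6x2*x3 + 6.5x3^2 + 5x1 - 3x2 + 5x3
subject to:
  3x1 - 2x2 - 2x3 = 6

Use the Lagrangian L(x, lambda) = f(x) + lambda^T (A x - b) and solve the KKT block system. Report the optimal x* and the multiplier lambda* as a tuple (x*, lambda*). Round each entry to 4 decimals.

Form the Lagrangian:
  L(x, lambda) = (1/2) x^T Q x + c^T x + lambda^T (A x - b)
Stationarity (grad_x L = 0): Q x + c + A^T lambda = 0.
Primal feasibility: A x = b.

This gives the KKT block system:
  [ Q   A^T ] [ x     ]   [-c ]
  [ A    0  ] [ lambda ] = [ b ]

Solving the linear system:
  x*      = (1.2405, 0.3747, -1.5139)
  lambda* = (-3.1149)
  f(x*)   = 8.0992

x* = (1.2405, 0.3747, -1.5139), lambda* = (-3.1149)


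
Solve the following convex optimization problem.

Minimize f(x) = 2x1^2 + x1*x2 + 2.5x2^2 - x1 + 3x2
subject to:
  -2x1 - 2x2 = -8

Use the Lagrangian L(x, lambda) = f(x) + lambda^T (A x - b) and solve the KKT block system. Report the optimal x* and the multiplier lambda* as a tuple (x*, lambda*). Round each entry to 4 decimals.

Form the Lagrangian:
  L(x, lambda) = (1/2) x^T Q x + c^T x + lambda^T (A x - b)
Stationarity (grad_x L = 0): Q x + c + A^T lambda = 0.
Primal feasibility: A x = b.

This gives the KKT block system:
  [ Q   A^T ] [ x     ]   [-c ]
  [ A    0  ] [ lambda ] = [ b ]

Solving the linear system:
  x*      = (2.8571, 1.1429)
  lambda* = (5.7857)
  f(x*)   = 23.4286

x* = (2.8571, 1.1429), lambda* = (5.7857)


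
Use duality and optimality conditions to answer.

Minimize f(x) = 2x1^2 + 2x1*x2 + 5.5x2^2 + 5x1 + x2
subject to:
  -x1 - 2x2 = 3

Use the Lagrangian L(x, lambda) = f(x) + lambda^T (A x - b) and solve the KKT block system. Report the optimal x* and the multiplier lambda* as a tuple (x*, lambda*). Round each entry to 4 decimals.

Form the Lagrangian:
  L(x, lambda) = (1/2) x^T Q x + c^T x + lambda^T (A x - b)
Stationarity (grad_x L = 0): Q x + c + A^T lambda = 0.
Primal feasibility: A x = b.

This gives the KKT block system:
  [ Q   A^T ] [ x     ]   [-c ]
  [ A    0  ] [ lambda ] = [ b ]

Solving the linear system:
  x*      = (-2.0526, -0.4737)
  lambda* = (-4.1579)
  f(x*)   = 0.8684

x* = (-2.0526, -0.4737), lambda* = (-4.1579)


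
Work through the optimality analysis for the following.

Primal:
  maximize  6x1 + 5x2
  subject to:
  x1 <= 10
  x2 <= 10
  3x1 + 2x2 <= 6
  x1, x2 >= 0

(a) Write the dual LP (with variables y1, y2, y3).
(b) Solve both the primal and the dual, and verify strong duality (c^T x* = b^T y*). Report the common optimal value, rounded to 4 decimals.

The standard primal-dual pair for 'max c^T x s.t. A x <= b, x >= 0' is:
  Dual:  min b^T y  s.t.  A^T y >= c,  y >= 0.

So the dual LP is:
  minimize  10y1 + 10y2 + 6y3
  subject to:
    y1 + 3y3 >= 6
    y2 + 2y3 >= 5
    y1, y2, y3 >= 0

Solving the primal: x* = (0, 3).
  primal value c^T x* = 15.
Solving the dual: y* = (0, 0, 2.5).
  dual value b^T y* = 15.
Strong duality: c^T x* = b^T y*. Confirmed.

15


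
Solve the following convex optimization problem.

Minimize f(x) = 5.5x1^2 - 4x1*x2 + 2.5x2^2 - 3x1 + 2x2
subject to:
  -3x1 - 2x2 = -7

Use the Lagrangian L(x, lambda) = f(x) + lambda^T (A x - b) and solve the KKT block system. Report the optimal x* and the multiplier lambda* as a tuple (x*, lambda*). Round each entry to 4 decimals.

Form the Lagrangian:
  L(x, lambda) = (1/2) x^T Q x + c^T x + lambda^T (A x - b)
Stationarity (grad_x L = 0): Q x + c + A^T lambda = 0.
Primal feasibility: A x = b.

This gives the KKT block system:
  [ Q   A^T ] [ x     ]   [-c ]
  [ A    0  ] [ lambda ] = [ b ]

Solving the linear system:
  x*      = (1.3504, 1.4745)
  lambda* = (1.9854)
  f(x*)   = 6.3978

x* = (1.3504, 1.4745), lambda* = (1.9854)


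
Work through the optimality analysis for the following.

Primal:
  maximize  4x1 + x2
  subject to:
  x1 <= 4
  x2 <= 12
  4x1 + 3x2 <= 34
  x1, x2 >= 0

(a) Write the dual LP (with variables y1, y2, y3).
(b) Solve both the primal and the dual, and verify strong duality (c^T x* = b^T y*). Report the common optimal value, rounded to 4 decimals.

The standard primal-dual pair for 'max c^T x s.t. A x <= b, x >= 0' is:
  Dual:  min b^T y  s.t.  A^T y >= c,  y >= 0.

So the dual LP is:
  minimize  4y1 + 12y2 + 34y3
  subject to:
    y1 + 4y3 >= 4
    y2 + 3y3 >= 1
    y1, y2, y3 >= 0

Solving the primal: x* = (4, 6).
  primal value c^T x* = 22.
Solving the dual: y* = (2.6667, 0, 0.3333).
  dual value b^T y* = 22.
Strong duality: c^T x* = b^T y*. Confirmed.

22


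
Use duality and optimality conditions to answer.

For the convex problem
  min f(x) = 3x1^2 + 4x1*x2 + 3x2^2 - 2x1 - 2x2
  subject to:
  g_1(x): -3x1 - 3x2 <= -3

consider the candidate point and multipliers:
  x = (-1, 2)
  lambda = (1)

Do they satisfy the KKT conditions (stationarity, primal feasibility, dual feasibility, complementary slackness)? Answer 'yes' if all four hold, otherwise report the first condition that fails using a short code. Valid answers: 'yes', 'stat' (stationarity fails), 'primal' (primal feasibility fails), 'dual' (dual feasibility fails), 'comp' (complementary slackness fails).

Gradient of f: grad f(x) = Q x + c = (0, 6)
Constraint values g_i(x) = a_i^T x - b_i:
  g_1((-1, 2)) = 0
Stationarity residual: grad f(x) + sum_i lambda_i a_i = (-3, 3)
  -> stationarity FAILS
Primal feasibility (all g_i <= 0): OK
Dual feasibility (all lambda_i >= 0): OK
Complementary slackness (lambda_i * g_i(x) = 0 for all i): OK

Verdict: the first failing condition is stationarity -> stat.

stat


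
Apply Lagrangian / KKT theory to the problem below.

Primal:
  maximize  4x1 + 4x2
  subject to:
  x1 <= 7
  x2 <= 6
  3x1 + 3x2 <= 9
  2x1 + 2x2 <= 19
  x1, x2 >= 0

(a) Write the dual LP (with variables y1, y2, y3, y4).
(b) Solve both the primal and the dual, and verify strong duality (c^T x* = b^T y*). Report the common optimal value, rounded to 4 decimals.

The standard primal-dual pair for 'max c^T x s.t. A x <= b, x >= 0' is:
  Dual:  min b^T y  s.t.  A^T y >= c,  y >= 0.

So the dual LP is:
  minimize  7y1 + 6y2 + 9y3 + 19y4
  subject to:
    y1 + 3y3 + 2y4 >= 4
    y2 + 3y3 + 2y4 >= 4
    y1, y2, y3, y4 >= 0

Solving the primal: x* = (3, 0).
  primal value c^T x* = 12.
Solving the dual: y* = (0, 0, 1.3333, 0).
  dual value b^T y* = 12.
Strong duality: c^T x* = b^T y*. Confirmed.

12


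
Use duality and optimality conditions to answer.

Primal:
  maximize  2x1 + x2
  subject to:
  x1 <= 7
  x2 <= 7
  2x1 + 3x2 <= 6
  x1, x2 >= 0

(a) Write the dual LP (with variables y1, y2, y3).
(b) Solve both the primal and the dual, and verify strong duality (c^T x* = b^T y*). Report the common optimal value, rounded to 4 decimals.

The standard primal-dual pair for 'max c^T x s.t. A x <= b, x >= 0' is:
  Dual:  min b^T y  s.t.  A^T y >= c,  y >= 0.

So the dual LP is:
  minimize  7y1 + 7y2 + 6y3
  subject to:
    y1 + 2y3 >= 2
    y2 + 3y3 >= 1
    y1, y2, y3 >= 0

Solving the primal: x* = (3, 0).
  primal value c^T x* = 6.
Solving the dual: y* = (0, 0, 1).
  dual value b^T y* = 6.
Strong duality: c^T x* = b^T y*. Confirmed.

6


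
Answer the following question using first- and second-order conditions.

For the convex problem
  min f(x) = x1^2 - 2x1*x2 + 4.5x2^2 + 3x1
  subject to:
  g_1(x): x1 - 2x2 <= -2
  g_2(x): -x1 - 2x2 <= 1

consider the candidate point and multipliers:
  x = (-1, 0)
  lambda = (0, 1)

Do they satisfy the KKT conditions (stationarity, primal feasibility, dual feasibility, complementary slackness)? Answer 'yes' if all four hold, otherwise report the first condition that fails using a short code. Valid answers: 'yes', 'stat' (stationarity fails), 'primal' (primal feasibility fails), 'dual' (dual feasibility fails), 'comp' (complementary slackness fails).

Gradient of f: grad f(x) = Q x + c = (1, 2)
Constraint values g_i(x) = a_i^T x - b_i:
  g_1((-1, 0)) = 1
  g_2((-1, 0)) = 0
Stationarity residual: grad f(x) + sum_i lambda_i a_i = (0, 0)
  -> stationarity OK
Primal feasibility (all g_i <= 0): FAILS
Dual feasibility (all lambda_i >= 0): OK
Complementary slackness (lambda_i * g_i(x) = 0 for all i): OK

Verdict: the first failing condition is primal_feasibility -> primal.

primal


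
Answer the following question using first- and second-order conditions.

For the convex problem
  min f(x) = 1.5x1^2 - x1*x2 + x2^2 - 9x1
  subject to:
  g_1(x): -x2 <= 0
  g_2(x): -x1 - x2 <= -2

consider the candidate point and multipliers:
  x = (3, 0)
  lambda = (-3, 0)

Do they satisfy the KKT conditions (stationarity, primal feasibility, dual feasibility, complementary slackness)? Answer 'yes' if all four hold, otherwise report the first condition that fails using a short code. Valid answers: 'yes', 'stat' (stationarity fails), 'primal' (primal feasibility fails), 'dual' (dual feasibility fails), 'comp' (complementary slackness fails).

Gradient of f: grad f(x) = Q x + c = (0, -3)
Constraint values g_i(x) = a_i^T x - b_i:
  g_1((3, 0)) = 0
  g_2((3, 0)) = -1
Stationarity residual: grad f(x) + sum_i lambda_i a_i = (0, 0)
  -> stationarity OK
Primal feasibility (all g_i <= 0): OK
Dual feasibility (all lambda_i >= 0): FAILS
Complementary slackness (lambda_i * g_i(x) = 0 for all i): OK

Verdict: the first failing condition is dual_feasibility -> dual.

dual


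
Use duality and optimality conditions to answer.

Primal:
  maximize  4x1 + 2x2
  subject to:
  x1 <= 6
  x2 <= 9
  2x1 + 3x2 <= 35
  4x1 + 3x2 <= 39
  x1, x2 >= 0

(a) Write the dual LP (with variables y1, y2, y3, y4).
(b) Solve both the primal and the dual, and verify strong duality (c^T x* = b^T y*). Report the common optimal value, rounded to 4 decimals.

The standard primal-dual pair for 'max c^T x s.t. A x <= b, x >= 0' is:
  Dual:  min b^T y  s.t.  A^T y >= c,  y >= 0.

So the dual LP is:
  minimize  6y1 + 9y2 + 35y3 + 39y4
  subject to:
    y1 + 2y3 + 4y4 >= 4
    y2 + 3y3 + 3y4 >= 2
    y1, y2, y3, y4 >= 0

Solving the primal: x* = (6, 5).
  primal value c^T x* = 34.
Solving the dual: y* = (1.3333, 0, 0, 0.6667).
  dual value b^T y* = 34.
Strong duality: c^T x* = b^T y*. Confirmed.

34


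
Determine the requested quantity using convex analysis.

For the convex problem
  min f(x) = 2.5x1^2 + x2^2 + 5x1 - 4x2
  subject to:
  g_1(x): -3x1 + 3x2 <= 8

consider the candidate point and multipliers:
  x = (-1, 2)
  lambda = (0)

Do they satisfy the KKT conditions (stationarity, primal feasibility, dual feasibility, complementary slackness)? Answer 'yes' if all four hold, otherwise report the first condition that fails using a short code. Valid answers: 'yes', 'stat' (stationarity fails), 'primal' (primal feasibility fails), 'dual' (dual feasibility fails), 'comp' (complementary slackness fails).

Gradient of f: grad f(x) = Q x + c = (0, 0)
Constraint values g_i(x) = a_i^T x - b_i:
  g_1((-1, 2)) = 1
Stationarity residual: grad f(x) + sum_i lambda_i a_i = (0, 0)
  -> stationarity OK
Primal feasibility (all g_i <= 0): FAILS
Dual feasibility (all lambda_i >= 0): OK
Complementary slackness (lambda_i * g_i(x) = 0 for all i): OK

Verdict: the first failing condition is primal_feasibility -> primal.

primal


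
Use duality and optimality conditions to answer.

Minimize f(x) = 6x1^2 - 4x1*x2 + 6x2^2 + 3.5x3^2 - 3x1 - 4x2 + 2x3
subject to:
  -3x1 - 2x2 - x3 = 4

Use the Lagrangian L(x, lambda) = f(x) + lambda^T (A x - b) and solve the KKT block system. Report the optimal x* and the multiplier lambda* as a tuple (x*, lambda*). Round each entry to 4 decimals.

Form the Lagrangian:
  L(x, lambda) = (1/2) x^T Q x + c^T x + lambda^T (A x - b)
Stationarity (grad_x L = 0): Q x + c + A^T lambda = 0.
Primal feasibility: A x = b.

This gives the KKT block system:
  [ Q   A^T ] [ x     ]   [-c ]
  [ A    0  ] [ lambda ] = [ b ]

Solving the linear system:
  x*      = (-0.7558, -0.482, -0.7686)
  lambda* = (-3.3805)
  f(x*)   = 8.09

x* = (-0.7558, -0.482, -0.7686), lambda* = (-3.3805)


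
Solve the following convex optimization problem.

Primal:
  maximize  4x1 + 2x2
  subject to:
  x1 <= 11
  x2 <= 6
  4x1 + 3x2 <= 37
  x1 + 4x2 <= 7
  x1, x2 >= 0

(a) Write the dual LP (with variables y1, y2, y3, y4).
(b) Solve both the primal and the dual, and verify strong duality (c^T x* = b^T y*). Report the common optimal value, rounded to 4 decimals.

The standard primal-dual pair for 'max c^T x s.t. A x <= b, x >= 0' is:
  Dual:  min b^T y  s.t.  A^T y >= c,  y >= 0.

So the dual LP is:
  minimize  11y1 + 6y2 + 37y3 + 7y4
  subject to:
    y1 + 4y3 + y4 >= 4
    y2 + 3y3 + 4y4 >= 2
    y1, y2, y3, y4 >= 0

Solving the primal: x* = (7, 0).
  primal value c^T x* = 28.
Solving the dual: y* = (0, 0, 0, 4).
  dual value b^T y* = 28.
Strong duality: c^T x* = b^T y*. Confirmed.

28


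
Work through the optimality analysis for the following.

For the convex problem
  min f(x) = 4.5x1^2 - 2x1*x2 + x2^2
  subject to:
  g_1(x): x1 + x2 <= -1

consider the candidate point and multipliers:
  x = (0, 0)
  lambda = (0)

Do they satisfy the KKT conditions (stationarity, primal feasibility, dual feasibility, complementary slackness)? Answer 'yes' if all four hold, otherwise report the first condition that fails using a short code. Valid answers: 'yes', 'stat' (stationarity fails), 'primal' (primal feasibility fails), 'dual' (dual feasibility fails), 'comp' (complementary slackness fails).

Gradient of f: grad f(x) = Q x + c = (0, 0)
Constraint values g_i(x) = a_i^T x - b_i:
  g_1((0, 0)) = 1
Stationarity residual: grad f(x) + sum_i lambda_i a_i = (0, 0)
  -> stationarity OK
Primal feasibility (all g_i <= 0): FAILS
Dual feasibility (all lambda_i >= 0): OK
Complementary slackness (lambda_i * g_i(x) = 0 for all i): OK

Verdict: the first failing condition is primal_feasibility -> primal.

primal


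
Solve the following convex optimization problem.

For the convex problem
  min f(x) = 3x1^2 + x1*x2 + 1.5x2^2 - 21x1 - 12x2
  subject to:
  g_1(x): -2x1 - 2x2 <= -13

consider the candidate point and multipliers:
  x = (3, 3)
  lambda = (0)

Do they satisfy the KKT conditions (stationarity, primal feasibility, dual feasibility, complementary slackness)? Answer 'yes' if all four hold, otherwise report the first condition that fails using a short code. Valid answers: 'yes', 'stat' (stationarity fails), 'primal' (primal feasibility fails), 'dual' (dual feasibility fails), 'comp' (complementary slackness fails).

Gradient of f: grad f(x) = Q x + c = (0, 0)
Constraint values g_i(x) = a_i^T x - b_i:
  g_1((3, 3)) = 1
Stationarity residual: grad f(x) + sum_i lambda_i a_i = (0, 0)
  -> stationarity OK
Primal feasibility (all g_i <= 0): FAILS
Dual feasibility (all lambda_i >= 0): OK
Complementary slackness (lambda_i * g_i(x) = 0 for all i): OK

Verdict: the first failing condition is primal_feasibility -> primal.

primal


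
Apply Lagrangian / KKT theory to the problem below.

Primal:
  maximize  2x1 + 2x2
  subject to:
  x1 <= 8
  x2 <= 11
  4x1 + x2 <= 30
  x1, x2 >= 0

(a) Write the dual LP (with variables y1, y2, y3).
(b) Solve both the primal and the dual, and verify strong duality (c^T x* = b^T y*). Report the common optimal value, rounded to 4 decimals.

The standard primal-dual pair for 'max c^T x s.t. A x <= b, x >= 0' is:
  Dual:  min b^T y  s.t.  A^T y >= c,  y >= 0.

So the dual LP is:
  minimize  8y1 + 11y2 + 30y3
  subject to:
    y1 + 4y3 >= 2
    y2 + y3 >= 2
    y1, y2, y3 >= 0

Solving the primal: x* = (4.75, 11).
  primal value c^T x* = 31.5.
Solving the dual: y* = (0, 1.5, 0.5).
  dual value b^T y* = 31.5.
Strong duality: c^T x* = b^T y*. Confirmed.

31.5


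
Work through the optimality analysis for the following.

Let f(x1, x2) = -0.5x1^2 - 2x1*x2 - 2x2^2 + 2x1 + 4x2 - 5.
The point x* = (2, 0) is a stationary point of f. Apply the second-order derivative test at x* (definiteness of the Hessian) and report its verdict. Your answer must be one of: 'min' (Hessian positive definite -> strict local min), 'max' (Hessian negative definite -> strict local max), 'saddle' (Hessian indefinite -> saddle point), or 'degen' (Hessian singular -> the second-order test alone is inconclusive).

Compute the Hessian H = grad^2 f:
  H = [[-1, -2], [-2, -4]]
Verify stationarity: grad f(x*) = H x* + g = (0, 0).
Eigenvalues of H: -5, 0.
H has a zero eigenvalue (singular; negative semidefinite but not definite), so H is neither positive definite, negative definite, nor indefinite. The second-order test alone is inconclusive -> degen.
(Indeed, f is constant along the null direction of H through x*, so x* is not a strict local extremum.)

degen


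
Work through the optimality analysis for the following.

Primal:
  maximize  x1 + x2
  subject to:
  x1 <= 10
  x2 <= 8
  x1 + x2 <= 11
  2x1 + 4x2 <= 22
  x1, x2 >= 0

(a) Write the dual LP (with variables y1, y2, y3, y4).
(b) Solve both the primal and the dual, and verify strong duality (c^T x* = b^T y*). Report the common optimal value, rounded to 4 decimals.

The standard primal-dual pair for 'max c^T x s.t. A x <= b, x >= 0' is:
  Dual:  min b^T y  s.t.  A^T y >= c,  y >= 0.

So the dual LP is:
  minimize  10y1 + 8y2 + 11y3 + 22y4
  subject to:
    y1 + y3 + 2y4 >= 1
    y2 + y3 + 4y4 >= 1
    y1, y2, y3, y4 >= 0

Solving the primal: x* = (10, 0.5).
  primal value c^T x* = 10.5.
Solving the dual: y* = (0.5, 0, 0, 0.25).
  dual value b^T y* = 10.5.
Strong duality: c^T x* = b^T y*. Confirmed.

10.5


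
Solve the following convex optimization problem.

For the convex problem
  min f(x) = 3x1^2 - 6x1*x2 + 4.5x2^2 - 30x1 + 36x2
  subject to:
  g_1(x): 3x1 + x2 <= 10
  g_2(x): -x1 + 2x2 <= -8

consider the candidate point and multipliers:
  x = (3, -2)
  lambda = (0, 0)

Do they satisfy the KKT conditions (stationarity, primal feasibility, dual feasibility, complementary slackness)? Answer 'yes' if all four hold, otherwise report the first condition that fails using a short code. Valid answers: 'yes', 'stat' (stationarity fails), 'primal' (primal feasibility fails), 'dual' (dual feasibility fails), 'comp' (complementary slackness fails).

Gradient of f: grad f(x) = Q x + c = (0, 0)
Constraint values g_i(x) = a_i^T x - b_i:
  g_1((3, -2)) = -3
  g_2((3, -2)) = 1
Stationarity residual: grad f(x) + sum_i lambda_i a_i = (0, 0)
  -> stationarity OK
Primal feasibility (all g_i <= 0): FAILS
Dual feasibility (all lambda_i >= 0): OK
Complementary slackness (lambda_i * g_i(x) = 0 for all i): OK

Verdict: the first failing condition is primal_feasibility -> primal.

primal


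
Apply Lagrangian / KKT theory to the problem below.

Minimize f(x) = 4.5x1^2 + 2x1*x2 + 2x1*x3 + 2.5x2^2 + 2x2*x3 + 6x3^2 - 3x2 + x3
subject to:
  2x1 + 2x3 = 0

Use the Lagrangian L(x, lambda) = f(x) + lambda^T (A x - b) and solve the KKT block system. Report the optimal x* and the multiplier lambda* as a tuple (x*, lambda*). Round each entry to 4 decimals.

Form the Lagrangian:
  L(x, lambda) = (1/2) x^T Q x + c^T x + lambda^T (A x - b)
Stationarity (grad_x L = 0): Q x + c + A^T lambda = 0.
Primal feasibility: A x = b.

This gives the KKT block system:
  [ Q   A^T ] [ x     ]   [-c ]
  [ A    0  ] [ lambda ] = [ b ]

Solving the linear system:
  x*      = (0.0588, 0.6, -0.0588)
  lambda* = (-0.8059)
  f(x*)   = -0.9294

x* = (0.0588, 0.6, -0.0588), lambda* = (-0.8059)


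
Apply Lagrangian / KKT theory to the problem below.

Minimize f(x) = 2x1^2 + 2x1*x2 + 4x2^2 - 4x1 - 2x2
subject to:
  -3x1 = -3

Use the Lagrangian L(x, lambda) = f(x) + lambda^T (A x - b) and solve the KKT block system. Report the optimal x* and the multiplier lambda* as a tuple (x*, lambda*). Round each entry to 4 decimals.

Form the Lagrangian:
  L(x, lambda) = (1/2) x^T Q x + c^T x + lambda^T (A x - b)
Stationarity (grad_x L = 0): Q x + c + A^T lambda = 0.
Primal feasibility: A x = b.

This gives the KKT block system:
  [ Q   A^T ] [ x     ]   [-c ]
  [ A    0  ] [ lambda ] = [ b ]

Solving the linear system:
  x*      = (1, 0)
  lambda* = (0)
  f(x*)   = -2

x* = (1, 0), lambda* = (0)


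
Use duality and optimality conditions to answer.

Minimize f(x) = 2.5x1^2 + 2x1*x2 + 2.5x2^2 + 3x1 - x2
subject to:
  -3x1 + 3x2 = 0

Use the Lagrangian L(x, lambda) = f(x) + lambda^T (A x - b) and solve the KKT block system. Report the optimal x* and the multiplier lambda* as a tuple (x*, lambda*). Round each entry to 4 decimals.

Form the Lagrangian:
  L(x, lambda) = (1/2) x^T Q x + c^T x + lambda^T (A x - b)
Stationarity (grad_x L = 0): Q x + c + A^T lambda = 0.
Primal feasibility: A x = b.

This gives the KKT block system:
  [ Q   A^T ] [ x     ]   [-c ]
  [ A    0  ] [ lambda ] = [ b ]

Solving the linear system:
  x*      = (-0.1429, -0.1429)
  lambda* = (0.6667)
  f(x*)   = -0.1429

x* = (-0.1429, -0.1429), lambda* = (0.6667)


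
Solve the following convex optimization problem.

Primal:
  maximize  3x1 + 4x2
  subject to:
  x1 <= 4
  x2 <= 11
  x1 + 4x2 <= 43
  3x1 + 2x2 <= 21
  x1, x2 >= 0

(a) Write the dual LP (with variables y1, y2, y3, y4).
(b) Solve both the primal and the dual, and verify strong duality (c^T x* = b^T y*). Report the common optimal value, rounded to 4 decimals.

The standard primal-dual pair for 'max c^T x s.t. A x <= b, x >= 0' is:
  Dual:  min b^T y  s.t.  A^T y >= c,  y >= 0.

So the dual LP is:
  minimize  4y1 + 11y2 + 43y3 + 21y4
  subject to:
    y1 + y3 + 3y4 >= 3
    y2 + 4y3 + 2y4 >= 4
    y1, y2, y3, y4 >= 0

Solving the primal: x* = (0, 10.5).
  primal value c^T x* = 42.
Solving the dual: y* = (0, 0, 0, 2).
  dual value b^T y* = 42.
Strong duality: c^T x* = b^T y*. Confirmed.

42


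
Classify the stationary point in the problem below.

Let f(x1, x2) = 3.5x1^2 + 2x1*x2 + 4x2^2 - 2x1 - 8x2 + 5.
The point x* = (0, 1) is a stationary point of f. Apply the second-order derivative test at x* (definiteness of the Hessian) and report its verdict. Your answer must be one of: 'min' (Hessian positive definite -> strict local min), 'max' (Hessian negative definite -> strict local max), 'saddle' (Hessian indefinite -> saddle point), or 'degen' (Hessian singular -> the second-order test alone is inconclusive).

Compute the Hessian H = grad^2 f:
  H = [[7, 2], [2, 8]]
Verify stationarity: grad f(x*) = H x* + g = (0, 0).
Eigenvalues of H: 5.4384, 9.5616.
Both eigenvalues > 0, so H is positive definite -> x* is a strict local min.

min


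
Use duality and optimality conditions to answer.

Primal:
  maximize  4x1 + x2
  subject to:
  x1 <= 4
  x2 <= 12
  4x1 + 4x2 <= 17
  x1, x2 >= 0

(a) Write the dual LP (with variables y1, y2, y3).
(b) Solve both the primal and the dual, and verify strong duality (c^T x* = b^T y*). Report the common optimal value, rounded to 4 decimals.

The standard primal-dual pair for 'max c^T x s.t. A x <= b, x >= 0' is:
  Dual:  min b^T y  s.t.  A^T y >= c,  y >= 0.

So the dual LP is:
  minimize  4y1 + 12y2 + 17y3
  subject to:
    y1 + 4y3 >= 4
    y2 + 4y3 >= 1
    y1, y2, y3 >= 0

Solving the primal: x* = (4, 0.25).
  primal value c^T x* = 16.25.
Solving the dual: y* = (3, 0, 0.25).
  dual value b^T y* = 16.25.
Strong duality: c^T x* = b^T y*. Confirmed.

16.25


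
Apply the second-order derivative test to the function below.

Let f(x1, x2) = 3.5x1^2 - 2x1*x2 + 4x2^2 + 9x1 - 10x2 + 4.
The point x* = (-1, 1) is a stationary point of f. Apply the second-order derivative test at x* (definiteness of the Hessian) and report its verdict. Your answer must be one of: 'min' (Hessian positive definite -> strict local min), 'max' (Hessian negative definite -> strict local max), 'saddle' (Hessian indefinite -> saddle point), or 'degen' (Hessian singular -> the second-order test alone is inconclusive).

Compute the Hessian H = grad^2 f:
  H = [[7, -2], [-2, 8]]
Verify stationarity: grad f(x*) = H x* + g = (0, 0).
Eigenvalues of H: 5.4384, 9.5616.
Both eigenvalues > 0, so H is positive definite -> x* is a strict local min.

min


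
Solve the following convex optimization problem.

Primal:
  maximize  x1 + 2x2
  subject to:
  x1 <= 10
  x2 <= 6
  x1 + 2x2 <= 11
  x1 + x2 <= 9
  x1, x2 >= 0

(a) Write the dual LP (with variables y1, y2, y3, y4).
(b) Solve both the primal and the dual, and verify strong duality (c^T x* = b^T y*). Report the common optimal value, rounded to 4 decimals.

The standard primal-dual pair for 'max c^T x s.t. A x <= b, x >= 0' is:
  Dual:  min b^T y  s.t.  A^T y >= c,  y >= 0.

So the dual LP is:
  minimize  10y1 + 6y2 + 11y3 + 9y4
  subject to:
    y1 + y3 + y4 >= 1
    y2 + 2y3 + y4 >= 2
    y1, y2, y3, y4 >= 0

Solving the primal: x* = (7, 2).
  primal value c^T x* = 11.
Solving the dual: y* = (0, 0, 1, 0).
  dual value b^T y* = 11.
Strong duality: c^T x* = b^T y*. Confirmed.

11


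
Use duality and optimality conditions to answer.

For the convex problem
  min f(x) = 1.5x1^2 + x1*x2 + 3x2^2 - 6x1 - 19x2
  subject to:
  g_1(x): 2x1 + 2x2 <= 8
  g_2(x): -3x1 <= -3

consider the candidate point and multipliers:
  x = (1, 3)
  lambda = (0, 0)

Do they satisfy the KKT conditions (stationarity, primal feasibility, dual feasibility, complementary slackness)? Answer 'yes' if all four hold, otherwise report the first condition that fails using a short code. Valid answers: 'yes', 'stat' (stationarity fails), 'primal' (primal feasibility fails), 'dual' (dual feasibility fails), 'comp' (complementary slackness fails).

Gradient of f: grad f(x) = Q x + c = (0, 0)
Constraint values g_i(x) = a_i^T x - b_i:
  g_1((1, 3)) = 0
  g_2((1, 3)) = 0
Stationarity residual: grad f(x) + sum_i lambda_i a_i = (0, 0)
  -> stationarity OK
Primal feasibility (all g_i <= 0): OK
Dual feasibility (all lambda_i >= 0): OK
Complementary slackness (lambda_i * g_i(x) = 0 for all i): OK

Verdict: yes, KKT holds.

yes


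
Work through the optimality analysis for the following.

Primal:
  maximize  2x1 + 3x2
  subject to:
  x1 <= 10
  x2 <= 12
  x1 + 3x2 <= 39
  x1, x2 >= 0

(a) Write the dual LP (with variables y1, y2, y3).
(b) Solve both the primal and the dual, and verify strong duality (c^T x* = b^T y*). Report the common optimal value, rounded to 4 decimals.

The standard primal-dual pair for 'max c^T x s.t. A x <= b, x >= 0' is:
  Dual:  min b^T y  s.t.  A^T y >= c,  y >= 0.

So the dual LP is:
  minimize  10y1 + 12y2 + 39y3
  subject to:
    y1 + y3 >= 2
    y2 + 3y3 >= 3
    y1, y2, y3 >= 0

Solving the primal: x* = (10, 9.6667).
  primal value c^T x* = 49.
Solving the dual: y* = (1, 0, 1).
  dual value b^T y* = 49.
Strong duality: c^T x* = b^T y*. Confirmed.

49


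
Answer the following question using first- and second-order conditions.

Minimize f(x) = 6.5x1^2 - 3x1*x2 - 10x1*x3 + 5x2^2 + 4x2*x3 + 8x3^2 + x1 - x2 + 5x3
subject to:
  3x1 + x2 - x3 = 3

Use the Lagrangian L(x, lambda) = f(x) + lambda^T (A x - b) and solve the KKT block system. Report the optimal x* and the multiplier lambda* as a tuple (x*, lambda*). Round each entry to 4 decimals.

Form the Lagrangian:
  L(x, lambda) = (1/2) x^T Q x + c^T x + lambda^T (A x - b)
Stationarity (grad_x L = 0): Q x + c + A^T lambda = 0.
Primal feasibility: A x = b.

This gives the KKT block system:
  [ Q   A^T ] [ x     ]   [-c ]
  [ A    0  ] [ lambda ] = [ b ]

Solving the linear system:
  x*      = (0.6428, 0.7585, -0.3131)
  lambda* = (-3.404)
  f(x*)   = 4.2654

x* = (0.6428, 0.7585, -0.3131), lambda* = (-3.404)


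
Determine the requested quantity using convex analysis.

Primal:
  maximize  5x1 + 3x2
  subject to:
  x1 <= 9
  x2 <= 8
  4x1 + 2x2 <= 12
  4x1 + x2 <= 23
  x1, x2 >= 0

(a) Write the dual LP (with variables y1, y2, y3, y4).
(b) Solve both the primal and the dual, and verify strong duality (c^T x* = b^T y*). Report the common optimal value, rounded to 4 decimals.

The standard primal-dual pair for 'max c^T x s.t. A x <= b, x >= 0' is:
  Dual:  min b^T y  s.t.  A^T y >= c,  y >= 0.

So the dual LP is:
  minimize  9y1 + 8y2 + 12y3 + 23y4
  subject to:
    y1 + 4y3 + 4y4 >= 5
    y2 + 2y3 + y4 >= 3
    y1, y2, y3, y4 >= 0

Solving the primal: x* = (0, 6).
  primal value c^T x* = 18.
Solving the dual: y* = (0, 0, 1.5, 0).
  dual value b^T y* = 18.
Strong duality: c^T x* = b^T y*. Confirmed.

18


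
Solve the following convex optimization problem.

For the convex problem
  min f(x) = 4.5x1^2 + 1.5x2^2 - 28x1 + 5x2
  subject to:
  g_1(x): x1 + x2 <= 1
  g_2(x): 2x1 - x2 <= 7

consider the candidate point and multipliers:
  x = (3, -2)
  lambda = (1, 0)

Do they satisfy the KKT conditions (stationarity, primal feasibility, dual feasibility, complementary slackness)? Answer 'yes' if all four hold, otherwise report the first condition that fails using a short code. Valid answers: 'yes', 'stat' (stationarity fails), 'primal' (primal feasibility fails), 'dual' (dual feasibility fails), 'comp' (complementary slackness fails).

Gradient of f: grad f(x) = Q x + c = (-1, -1)
Constraint values g_i(x) = a_i^T x - b_i:
  g_1((3, -2)) = 0
  g_2((3, -2)) = 1
Stationarity residual: grad f(x) + sum_i lambda_i a_i = (0, 0)
  -> stationarity OK
Primal feasibility (all g_i <= 0): FAILS
Dual feasibility (all lambda_i >= 0): OK
Complementary slackness (lambda_i * g_i(x) = 0 for all i): OK

Verdict: the first failing condition is primal_feasibility -> primal.

primal


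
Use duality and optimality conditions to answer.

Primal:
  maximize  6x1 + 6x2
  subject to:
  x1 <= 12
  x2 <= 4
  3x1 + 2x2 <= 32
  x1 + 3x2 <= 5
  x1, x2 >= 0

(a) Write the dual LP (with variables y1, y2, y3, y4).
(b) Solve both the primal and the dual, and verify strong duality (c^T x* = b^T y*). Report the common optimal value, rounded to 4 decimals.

The standard primal-dual pair for 'max c^T x s.t. A x <= b, x >= 0' is:
  Dual:  min b^T y  s.t.  A^T y >= c,  y >= 0.

So the dual LP is:
  minimize  12y1 + 4y2 + 32y3 + 5y4
  subject to:
    y1 + 3y3 + y4 >= 6
    y2 + 2y3 + 3y4 >= 6
    y1, y2, y3, y4 >= 0

Solving the primal: x* = (5, 0).
  primal value c^T x* = 30.
Solving the dual: y* = (0, 0, 0, 6).
  dual value b^T y* = 30.
Strong duality: c^T x* = b^T y*. Confirmed.

30


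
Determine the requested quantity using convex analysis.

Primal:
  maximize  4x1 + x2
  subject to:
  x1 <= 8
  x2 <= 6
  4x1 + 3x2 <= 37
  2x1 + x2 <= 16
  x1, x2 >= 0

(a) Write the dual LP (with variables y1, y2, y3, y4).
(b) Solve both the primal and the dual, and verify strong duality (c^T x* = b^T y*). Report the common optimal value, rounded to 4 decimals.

The standard primal-dual pair for 'max c^T x s.t. A x <= b, x >= 0' is:
  Dual:  min b^T y  s.t.  A^T y >= c,  y >= 0.

So the dual LP is:
  minimize  8y1 + 6y2 + 37y3 + 16y4
  subject to:
    y1 + 4y3 + 2y4 >= 4
    y2 + 3y3 + y4 >= 1
    y1, y2, y3, y4 >= 0

Solving the primal: x* = (8, 0).
  primal value c^T x* = 32.
Solving the dual: y* = (0, 0, 0, 2).
  dual value b^T y* = 32.
Strong duality: c^T x* = b^T y*. Confirmed.

32


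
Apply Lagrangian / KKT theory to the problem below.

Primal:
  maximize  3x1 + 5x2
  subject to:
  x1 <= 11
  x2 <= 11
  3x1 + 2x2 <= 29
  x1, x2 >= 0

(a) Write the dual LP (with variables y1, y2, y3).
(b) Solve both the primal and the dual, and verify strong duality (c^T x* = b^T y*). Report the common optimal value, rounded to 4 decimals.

The standard primal-dual pair for 'max c^T x s.t. A x <= b, x >= 0' is:
  Dual:  min b^T y  s.t.  A^T y >= c,  y >= 0.

So the dual LP is:
  minimize  11y1 + 11y2 + 29y3
  subject to:
    y1 + 3y3 >= 3
    y2 + 2y3 >= 5
    y1, y2, y3 >= 0

Solving the primal: x* = (2.3333, 11).
  primal value c^T x* = 62.
Solving the dual: y* = (0, 3, 1).
  dual value b^T y* = 62.
Strong duality: c^T x* = b^T y*. Confirmed.

62


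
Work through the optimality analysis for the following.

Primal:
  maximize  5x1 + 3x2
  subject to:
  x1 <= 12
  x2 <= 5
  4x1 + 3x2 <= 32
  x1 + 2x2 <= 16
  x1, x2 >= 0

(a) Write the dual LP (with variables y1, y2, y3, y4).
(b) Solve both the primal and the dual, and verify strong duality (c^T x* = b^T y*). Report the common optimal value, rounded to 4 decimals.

The standard primal-dual pair for 'max c^T x s.t. A x <= b, x >= 0' is:
  Dual:  min b^T y  s.t.  A^T y >= c,  y >= 0.

So the dual LP is:
  minimize  12y1 + 5y2 + 32y3 + 16y4
  subject to:
    y1 + 4y3 + y4 >= 5
    y2 + 3y3 + 2y4 >= 3
    y1, y2, y3, y4 >= 0

Solving the primal: x* = (8, 0).
  primal value c^T x* = 40.
Solving the dual: y* = (0, 0, 1.25, 0).
  dual value b^T y* = 40.
Strong duality: c^T x* = b^T y*. Confirmed.

40


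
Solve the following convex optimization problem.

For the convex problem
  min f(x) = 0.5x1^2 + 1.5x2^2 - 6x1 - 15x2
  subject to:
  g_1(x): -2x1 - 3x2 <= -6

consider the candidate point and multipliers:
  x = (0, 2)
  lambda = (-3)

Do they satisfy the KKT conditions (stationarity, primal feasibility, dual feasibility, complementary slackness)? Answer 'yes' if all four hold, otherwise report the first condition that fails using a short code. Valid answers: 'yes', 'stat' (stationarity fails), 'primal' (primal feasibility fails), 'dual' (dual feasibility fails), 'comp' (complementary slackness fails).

Gradient of f: grad f(x) = Q x + c = (-6, -9)
Constraint values g_i(x) = a_i^T x - b_i:
  g_1((0, 2)) = 0
Stationarity residual: grad f(x) + sum_i lambda_i a_i = (0, 0)
  -> stationarity OK
Primal feasibility (all g_i <= 0): OK
Dual feasibility (all lambda_i >= 0): FAILS
Complementary slackness (lambda_i * g_i(x) = 0 for all i): OK

Verdict: the first failing condition is dual_feasibility -> dual.

dual


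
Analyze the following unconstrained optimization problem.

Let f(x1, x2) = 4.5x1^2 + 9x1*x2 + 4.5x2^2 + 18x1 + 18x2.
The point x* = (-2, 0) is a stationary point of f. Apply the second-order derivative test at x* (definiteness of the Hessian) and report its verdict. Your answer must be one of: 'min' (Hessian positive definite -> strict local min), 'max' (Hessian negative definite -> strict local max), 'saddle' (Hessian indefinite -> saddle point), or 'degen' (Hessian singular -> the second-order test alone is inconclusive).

Compute the Hessian H = grad^2 f:
  H = [[9, 9], [9, 9]]
Verify stationarity: grad f(x*) = H x* + g = (0, 0).
Eigenvalues of H: 0, 18.
H has a zero eigenvalue (singular; positive semidefinite but not definite), so H is neither positive definite, negative definite, nor indefinite. The second-order test alone is inconclusive -> degen.
(Indeed, f is constant along the null direction of H through x*, so x* is not a strict local extremum.)

degen


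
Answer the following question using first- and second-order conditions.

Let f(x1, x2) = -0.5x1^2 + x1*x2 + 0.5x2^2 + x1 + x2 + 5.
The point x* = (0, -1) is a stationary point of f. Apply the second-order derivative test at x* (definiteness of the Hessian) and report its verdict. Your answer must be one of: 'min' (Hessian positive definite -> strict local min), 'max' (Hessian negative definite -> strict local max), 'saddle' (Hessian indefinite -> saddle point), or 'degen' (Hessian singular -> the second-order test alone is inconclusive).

Compute the Hessian H = grad^2 f:
  H = [[-1, 1], [1, 1]]
Verify stationarity: grad f(x*) = H x* + g = (0, 0).
Eigenvalues of H: -1.4142, 1.4142.
Eigenvalues have mixed signs, so H is indefinite -> x* is a saddle point.

saddle
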